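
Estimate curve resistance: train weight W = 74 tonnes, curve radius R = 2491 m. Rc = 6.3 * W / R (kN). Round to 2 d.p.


Rc = 6.3 * W / R
Rc = 6.3 * 74 / 2491
Rc = 466.2 / 2491
Rc = 0.19 kN

0.19


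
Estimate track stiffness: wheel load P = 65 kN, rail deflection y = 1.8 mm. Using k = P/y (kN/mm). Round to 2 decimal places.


Track stiffness k = P / y
k = 65 / 1.8
k = 36.11 kN/mm

36.11


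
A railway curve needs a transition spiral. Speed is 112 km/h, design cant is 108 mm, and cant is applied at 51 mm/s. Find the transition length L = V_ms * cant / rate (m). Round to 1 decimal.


Convert speed: V = 112 / 3.6 = 31.1111 m/s
L = 31.1111 * 108 / 51
L = 3360.0 / 51
L = 65.9 m

65.9


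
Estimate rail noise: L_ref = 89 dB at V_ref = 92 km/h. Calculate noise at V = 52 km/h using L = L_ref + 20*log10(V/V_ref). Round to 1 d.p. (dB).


V/V_ref = 52 / 92 = 0.565217
log10(0.565217) = -0.247784
20 * -0.247784 = -4.9557
L = 89 + -4.9557 = 84.0 dB

84.0


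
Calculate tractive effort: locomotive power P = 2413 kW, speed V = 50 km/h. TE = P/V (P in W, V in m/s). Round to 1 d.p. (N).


Convert: P = 2413 kW = 2413000 W
V = 50 / 3.6 = 13.8889 m/s
TE = 2413000 / 13.8889
TE = 173736.0 N

173736.0


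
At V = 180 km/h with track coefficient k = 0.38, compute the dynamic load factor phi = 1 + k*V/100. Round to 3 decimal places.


phi = 1 + k * V / 100
phi = 1 + 0.38 * 180 / 100
phi = 1 + 0.684
phi = 1.684

1.684


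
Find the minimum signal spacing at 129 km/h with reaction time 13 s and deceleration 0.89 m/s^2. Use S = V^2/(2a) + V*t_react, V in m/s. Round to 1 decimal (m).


V = 129 / 3.6 = 35.8333 m/s
Braking distance = 35.8333^2 / (2*0.89) = 721.3639 m
Sighting distance = 35.8333 * 13 = 465.8333 m
S = 721.3639 + 465.8333 = 1187.2 m

1187.2


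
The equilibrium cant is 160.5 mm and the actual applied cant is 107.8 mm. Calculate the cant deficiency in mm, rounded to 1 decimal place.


Cant deficiency = equilibrium cant - actual cant
CD = 160.5 - 107.8
CD = 52.7 mm

52.7


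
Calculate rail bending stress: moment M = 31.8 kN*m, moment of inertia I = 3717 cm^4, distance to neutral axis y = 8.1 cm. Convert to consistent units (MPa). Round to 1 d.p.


Convert units:
M = 31.8 kN*m = 31800000 N*mm
y = 8.1 cm = 81 mm
I = 3717 cm^4 = 37170000 mm^4
sigma = 31800000 * 81 / 37170000
sigma = 69.3 MPa

69.3


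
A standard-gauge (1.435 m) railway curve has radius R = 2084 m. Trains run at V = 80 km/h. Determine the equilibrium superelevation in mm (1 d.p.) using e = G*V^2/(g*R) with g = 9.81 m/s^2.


Convert speed: V = 80 / 3.6 = 22.2222 m/s
Apply formula: e = 1.435 * 22.2222^2 / (9.81 * 2084)
e = 1.435 * 493.8272 / 20444.04
e = 0.034663 m = 34.7 mm

34.7


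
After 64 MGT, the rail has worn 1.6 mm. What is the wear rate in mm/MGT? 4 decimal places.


Wear rate = total wear / cumulative tonnage
Rate = 1.6 / 64
Rate = 0.0250 mm/MGT

0.0250


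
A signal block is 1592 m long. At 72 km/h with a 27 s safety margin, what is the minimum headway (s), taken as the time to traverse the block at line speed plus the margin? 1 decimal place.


V = 72 / 3.6 = 20.0 m/s
Block traversal time = 1592 / 20.0 = 79.6 s
Headway = 79.6 + 27
Headway = 106.6 s

106.6


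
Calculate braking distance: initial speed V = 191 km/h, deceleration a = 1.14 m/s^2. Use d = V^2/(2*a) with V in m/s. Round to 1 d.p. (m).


Convert speed: V = 191 / 3.6 = 53.0556 m/s
V^2 = 2814.892
d = 2814.892 / (2 * 1.14)
d = 2814.892 / 2.28
d = 1234.6 m

1234.6


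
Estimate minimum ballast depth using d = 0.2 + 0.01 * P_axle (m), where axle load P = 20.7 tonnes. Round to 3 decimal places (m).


d = 0.2 + 0.01 * 20.7
d = 0.2 + 0.207
d = 0.407 m

0.407


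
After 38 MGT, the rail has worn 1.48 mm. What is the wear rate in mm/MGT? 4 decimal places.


Wear rate = total wear / cumulative tonnage
Rate = 1.48 / 38
Rate = 0.0389 mm/MGT

0.0389


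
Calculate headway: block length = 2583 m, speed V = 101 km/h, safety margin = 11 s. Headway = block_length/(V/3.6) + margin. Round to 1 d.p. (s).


V = 101 / 3.6 = 28.0556 m/s
Block traversal time = 2583 / 28.0556 = 92.0673 s
Headway = 92.0673 + 11
Headway = 103.1 s

103.1


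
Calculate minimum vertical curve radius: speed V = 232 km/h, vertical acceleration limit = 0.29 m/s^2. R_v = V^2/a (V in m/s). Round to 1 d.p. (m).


Convert speed: V = 232 / 3.6 = 64.4444 m/s
V^2 = 4153.0864 m^2/s^2
R_v = 4153.0864 / 0.29
R_v = 14321.0 m

14321.0


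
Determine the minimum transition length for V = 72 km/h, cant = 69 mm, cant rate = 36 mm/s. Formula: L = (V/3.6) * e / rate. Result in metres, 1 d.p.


Convert speed: V = 72 / 3.6 = 20.0 m/s
L = 20.0 * 69 / 36
L = 1380.0 / 36
L = 38.3 m

38.3


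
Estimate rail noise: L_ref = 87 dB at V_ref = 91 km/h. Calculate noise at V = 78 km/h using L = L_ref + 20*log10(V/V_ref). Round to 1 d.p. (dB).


V/V_ref = 78 / 91 = 0.857143
log10(0.857143) = -0.066947
20 * -0.066947 = -1.3389
L = 87 + -1.3389 = 85.7 dB

85.7


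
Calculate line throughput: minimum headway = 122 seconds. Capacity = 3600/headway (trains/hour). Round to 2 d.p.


Capacity = 3600 / headway
Capacity = 3600 / 122
Capacity = 29.51 trains/hour

29.51


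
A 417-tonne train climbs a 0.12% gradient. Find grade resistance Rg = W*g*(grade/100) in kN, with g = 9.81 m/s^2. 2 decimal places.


Rg = W * 9.81 * grade / 100
Rg = 417 * 9.81 * 0.12 / 100
Rg = 4090.77 * 0.0012
Rg = 4.91 kN

4.91


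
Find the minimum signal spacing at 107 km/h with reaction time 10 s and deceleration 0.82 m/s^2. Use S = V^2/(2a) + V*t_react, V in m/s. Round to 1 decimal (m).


V = 107 / 3.6 = 29.7222 m/s
Braking distance = 29.7222^2 / (2*0.82) = 538.6649 m
Sighting distance = 29.7222 * 10 = 297.2222 m
S = 538.6649 + 297.2222 = 835.9 m

835.9


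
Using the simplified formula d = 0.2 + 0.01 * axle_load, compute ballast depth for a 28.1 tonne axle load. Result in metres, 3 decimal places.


d = 0.2 + 0.01 * 28.1
d = 0.2 + 0.281
d = 0.481 m

0.481


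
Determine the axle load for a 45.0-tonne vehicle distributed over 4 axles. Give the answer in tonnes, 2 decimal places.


Load per axle = total weight / number of axles
Load = 45.0 / 4
Load = 11.25 tonnes

11.25


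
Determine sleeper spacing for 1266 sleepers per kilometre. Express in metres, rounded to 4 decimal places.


Spacing = 1000 m / number of sleepers
Spacing = 1000 / 1266
Spacing = 0.7899 m

0.7899


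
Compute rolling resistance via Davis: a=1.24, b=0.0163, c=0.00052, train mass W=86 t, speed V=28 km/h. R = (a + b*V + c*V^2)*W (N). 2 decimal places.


b*V = 0.0163 * 28 = 0.4564
c*V^2 = 0.00052 * 784 = 0.40768
R_per_t = 1.24 + 0.4564 + 0.40768 = 2.10408 N/t
R_total = 2.10408 * 86 = 180.95 N

180.95


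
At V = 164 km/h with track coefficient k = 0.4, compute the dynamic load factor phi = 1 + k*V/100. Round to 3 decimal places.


phi = 1 + k * V / 100
phi = 1 + 0.4 * 164 / 100
phi = 1 + 0.656
phi = 1.656

1.656


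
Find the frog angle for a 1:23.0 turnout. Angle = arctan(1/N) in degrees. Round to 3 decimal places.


1/N = 1/23.0 = 0.043478
angle = arctan(0.043478) = 0.043451 rad
angle = 0.043451 * 180/pi = 2.490 degrees

2.490


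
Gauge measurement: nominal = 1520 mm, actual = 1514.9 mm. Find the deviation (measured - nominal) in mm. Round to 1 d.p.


Deviation = measured - nominal
Deviation = 1514.9 - 1520
Deviation = -5.1 mm

-5.1


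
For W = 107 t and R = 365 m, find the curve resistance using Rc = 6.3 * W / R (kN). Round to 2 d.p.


Rc = 6.3 * W / R
Rc = 6.3 * 107 / 365
Rc = 674.1 / 365
Rc = 1.85 kN

1.85


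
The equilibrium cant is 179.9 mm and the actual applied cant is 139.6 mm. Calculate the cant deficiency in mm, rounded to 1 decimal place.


Cant deficiency = equilibrium cant - actual cant
CD = 179.9 - 139.6
CD = 40.3 mm

40.3


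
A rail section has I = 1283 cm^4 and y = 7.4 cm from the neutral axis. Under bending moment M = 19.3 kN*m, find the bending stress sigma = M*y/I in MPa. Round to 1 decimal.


Convert units:
M = 19.3 kN*m = 19300000 N*mm
y = 7.4 cm = 74 mm
I = 1283 cm^4 = 12830000 mm^4
sigma = 19300000 * 74 / 12830000
sigma = 111.3 MPa

111.3


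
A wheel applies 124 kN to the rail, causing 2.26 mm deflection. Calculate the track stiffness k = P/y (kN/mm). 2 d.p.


Track stiffness k = P / y
k = 124 / 2.26
k = 54.87 kN/mm

54.87


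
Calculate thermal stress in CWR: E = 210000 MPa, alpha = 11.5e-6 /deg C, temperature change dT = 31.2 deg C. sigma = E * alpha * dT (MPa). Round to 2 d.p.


sigma = E * alpha * dT
sigma = 210000 * 11.5e-6 * 31.2
sigma = 2.415 * 31.2
sigma = 75.35 MPa

75.35


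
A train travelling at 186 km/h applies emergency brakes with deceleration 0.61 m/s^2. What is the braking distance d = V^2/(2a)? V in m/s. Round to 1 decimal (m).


Convert speed: V = 186 / 3.6 = 51.6667 m/s
V^2 = 2669.4444
d = 2669.4444 / (2 * 0.61)
d = 2669.4444 / 1.22
d = 2188.1 m

2188.1


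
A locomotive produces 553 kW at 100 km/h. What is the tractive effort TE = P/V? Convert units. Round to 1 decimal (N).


Convert: P = 553 kW = 553000 W
V = 100 / 3.6 = 27.7778 m/s
TE = 553000 / 27.7778
TE = 19908.0 N

19908.0


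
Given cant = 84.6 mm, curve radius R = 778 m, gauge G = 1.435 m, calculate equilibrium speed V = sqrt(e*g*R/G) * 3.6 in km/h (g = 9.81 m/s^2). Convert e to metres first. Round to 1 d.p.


Convert cant: e = 84.6 mm = 0.0846 m
V_ms = sqrt(0.0846 * 9.81 * 778 / 1.435)
V_ms = sqrt(449.952911) = 21.2121 m/s
V = 21.2121 * 3.6 = 76.4 km/h

76.4


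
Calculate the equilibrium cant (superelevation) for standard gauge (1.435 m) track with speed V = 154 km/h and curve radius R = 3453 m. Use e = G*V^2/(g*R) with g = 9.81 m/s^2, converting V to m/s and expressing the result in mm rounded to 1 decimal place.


Convert speed: V = 154 / 3.6 = 42.7778 m/s
Apply formula: e = 1.435 * 42.7778^2 / (9.81 * 3453)
e = 1.435 * 1829.9383 / 33873.93
e = 0.077522 m = 77.5 mm

77.5


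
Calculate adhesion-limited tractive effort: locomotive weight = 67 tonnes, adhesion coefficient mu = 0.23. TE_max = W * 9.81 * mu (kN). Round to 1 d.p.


TE_max = W * g * mu
TE_max = 67 * 9.81 * 0.23
TE_max = 657.27 * 0.23
TE_max = 151.2 kN

151.2


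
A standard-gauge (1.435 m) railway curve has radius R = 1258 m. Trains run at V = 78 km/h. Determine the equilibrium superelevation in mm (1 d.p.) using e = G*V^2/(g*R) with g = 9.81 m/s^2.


Convert speed: V = 78 / 3.6 = 21.6667 m/s
Apply formula: e = 1.435 * 21.6667^2 / (9.81 * 1258)
e = 1.435 * 469.4444 / 12340.98
e = 0.054587 m = 54.6 mm

54.6


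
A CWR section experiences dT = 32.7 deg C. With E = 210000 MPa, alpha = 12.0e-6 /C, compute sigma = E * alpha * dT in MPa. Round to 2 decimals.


sigma = E * alpha * dT
sigma = 210000 * 12.0e-6 * 32.7
sigma = 2.52 * 32.7
sigma = 82.40 MPa

82.40


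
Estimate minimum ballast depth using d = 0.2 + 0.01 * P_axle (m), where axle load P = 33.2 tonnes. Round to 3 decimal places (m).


d = 0.2 + 0.01 * 33.2
d = 0.2 + 0.332
d = 0.532 m

0.532


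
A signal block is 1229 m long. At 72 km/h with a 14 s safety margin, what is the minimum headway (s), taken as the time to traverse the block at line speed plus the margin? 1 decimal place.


V = 72 / 3.6 = 20.0 m/s
Block traversal time = 1229 / 20.0 = 61.45 s
Headway = 61.45 + 14
Headway = 75.5 s

75.5


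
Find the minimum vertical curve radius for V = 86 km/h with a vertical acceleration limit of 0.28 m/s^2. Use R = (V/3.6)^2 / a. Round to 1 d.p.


Convert speed: V = 86 / 3.6 = 23.8889 m/s
V^2 = 570.679 m^2/s^2
R_v = 570.679 / 0.28
R_v = 2038.1 m

2038.1


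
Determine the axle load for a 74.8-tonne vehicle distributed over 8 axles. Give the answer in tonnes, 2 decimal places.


Load per axle = total weight / number of axles
Load = 74.8 / 8
Load = 9.35 tonnes

9.35


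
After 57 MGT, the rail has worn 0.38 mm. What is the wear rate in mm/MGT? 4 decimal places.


Wear rate = total wear / cumulative tonnage
Rate = 0.38 / 57
Rate = 0.0067 mm/MGT

0.0067


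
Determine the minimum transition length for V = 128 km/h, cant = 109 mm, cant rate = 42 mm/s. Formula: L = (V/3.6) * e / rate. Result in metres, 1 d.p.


Convert speed: V = 128 / 3.6 = 35.5556 m/s
L = 35.5556 * 109 / 42
L = 3875.5556 / 42
L = 92.3 m

92.3


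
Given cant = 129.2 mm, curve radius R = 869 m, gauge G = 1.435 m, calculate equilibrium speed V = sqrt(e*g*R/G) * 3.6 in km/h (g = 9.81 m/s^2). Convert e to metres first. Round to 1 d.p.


Convert cant: e = 129.2 mm = 0.1292 m
V_ms = sqrt(0.1292 * 9.81 * 869 / 1.435)
V_ms = sqrt(767.537134) = 27.7045 m/s
V = 27.7045 * 3.6 = 99.7 km/h

99.7


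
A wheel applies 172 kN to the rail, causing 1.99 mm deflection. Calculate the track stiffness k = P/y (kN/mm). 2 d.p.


Track stiffness k = P / y
k = 172 / 1.99
k = 86.43 kN/mm

86.43


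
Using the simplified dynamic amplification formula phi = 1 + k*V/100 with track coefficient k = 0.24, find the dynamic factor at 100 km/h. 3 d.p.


phi = 1 + k * V / 100
phi = 1 + 0.24 * 100 / 100
phi = 1 + 0.24
phi = 1.240

1.240


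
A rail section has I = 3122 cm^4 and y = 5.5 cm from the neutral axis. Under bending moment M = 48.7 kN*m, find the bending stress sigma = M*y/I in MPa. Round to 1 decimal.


Convert units:
M = 48.7 kN*m = 48700000 N*mm
y = 5.5 cm = 55 mm
I = 3122 cm^4 = 31220000 mm^4
sigma = 48700000 * 55 / 31220000
sigma = 85.8 MPa

85.8


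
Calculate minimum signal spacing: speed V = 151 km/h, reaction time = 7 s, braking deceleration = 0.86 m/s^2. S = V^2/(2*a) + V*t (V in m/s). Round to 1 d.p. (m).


V = 151 / 3.6 = 41.9444 m/s
Braking distance = 41.9444^2 / (2*0.86) = 1022.87 m
Sighting distance = 41.9444 * 7 = 293.6111 m
S = 1022.87 + 293.6111 = 1316.5 m

1316.5


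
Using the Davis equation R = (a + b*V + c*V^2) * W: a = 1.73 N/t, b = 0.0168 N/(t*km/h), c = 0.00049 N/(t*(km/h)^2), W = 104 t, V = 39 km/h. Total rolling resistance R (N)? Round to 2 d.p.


b*V = 0.0168 * 39 = 0.6552
c*V^2 = 0.00049 * 1521 = 0.74529
R_per_t = 1.73 + 0.6552 + 0.74529 = 3.13049 N/t
R_total = 3.13049 * 104 = 325.57 N

325.57


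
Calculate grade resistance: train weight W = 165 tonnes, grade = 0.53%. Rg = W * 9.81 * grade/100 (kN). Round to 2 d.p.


Rg = W * 9.81 * grade / 100
Rg = 165 * 9.81 * 0.53 / 100
Rg = 1618.65 * 0.0053
Rg = 8.58 kN

8.58


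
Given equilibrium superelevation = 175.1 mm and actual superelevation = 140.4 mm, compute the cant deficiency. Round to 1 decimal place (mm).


Cant deficiency = equilibrium cant - actual cant
CD = 175.1 - 140.4
CD = 34.7 mm

34.7


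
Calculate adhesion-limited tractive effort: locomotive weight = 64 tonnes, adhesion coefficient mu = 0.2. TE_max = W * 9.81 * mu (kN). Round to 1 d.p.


TE_max = W * g * mu
TE_max = 64 * 9.81 * 0.2
TE_max = 627.84 * 0.2
TE_max = 125.6 kN

125.6


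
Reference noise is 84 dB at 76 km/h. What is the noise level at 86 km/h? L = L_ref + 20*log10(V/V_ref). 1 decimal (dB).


V/V_ref = 86 / 76 = 1.131579
log10(1.131579) = 0.053685
20 * 0.053685 = 1.0737
L = 84 + 1.0737 = 85.1 dB

85.1


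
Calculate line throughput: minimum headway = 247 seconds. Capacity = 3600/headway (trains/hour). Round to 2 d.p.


Capacity = 3600 / headway
Capacity = 3600 / 247
Capacity = 14.57 trains/hour

14.57


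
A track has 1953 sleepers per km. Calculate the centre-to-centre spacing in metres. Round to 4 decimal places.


Spacing = 1000 m / number of sleepers
Spacing = 1000 / 1953
Spacing = 0.5120 m

0.5120


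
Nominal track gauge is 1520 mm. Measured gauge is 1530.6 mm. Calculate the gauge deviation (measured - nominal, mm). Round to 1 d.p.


Deviation = measured - nominal
Deviation = 1530.6 - 1520
Deviation = 10.6 mm

10.6


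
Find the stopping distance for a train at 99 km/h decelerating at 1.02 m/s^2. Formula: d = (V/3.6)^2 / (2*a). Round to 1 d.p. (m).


Convert speed: V = 99 / 3.6 = 27.5 m/s
V^2 = 756.25
d = 756.25 / (2 * 1.02)
d = 756.25 / 2.04
d = 370.7 m

370.7


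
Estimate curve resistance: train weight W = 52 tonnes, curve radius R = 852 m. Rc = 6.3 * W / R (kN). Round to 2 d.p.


Rc = 6.3 * W / R
Rc = 6.3 * 52 / 852
Rc = 327.6 / 852
Rc = 0.38 kN

0.38


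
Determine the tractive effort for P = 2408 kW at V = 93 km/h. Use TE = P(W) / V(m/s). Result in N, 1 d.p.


Convert: P = 2408 kW = 2408000 W
V = 93 / 3.6 = 25.8333 m/s
TE = 2408000 / 25.8333
TE = 93212.9 N

93212.9


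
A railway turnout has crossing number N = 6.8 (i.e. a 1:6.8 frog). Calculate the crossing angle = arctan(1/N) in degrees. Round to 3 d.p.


1/N = 1/6.8 = 0.147059
angle = arctan(0.147059) = 0.146012 rad
angle = 0.146012 * 180/pi = 8.366 degrees

8.366


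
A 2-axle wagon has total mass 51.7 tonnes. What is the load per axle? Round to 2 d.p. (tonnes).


Load per axle = total weight / number of axles
Load = 51.7 / 2
Load = 25.85 tonnes

25.85


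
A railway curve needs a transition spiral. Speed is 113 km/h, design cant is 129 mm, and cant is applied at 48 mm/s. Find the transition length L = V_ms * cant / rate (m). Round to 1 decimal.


Convert speed: V = 113 / 3.6 = 31.3889 m/s
L = 31.3889 * 129 / 48
L = 4049.1667 / 48
L = 84.4 m

84.4


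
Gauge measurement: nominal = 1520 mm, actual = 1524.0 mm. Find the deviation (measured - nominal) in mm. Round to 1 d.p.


Deviation = measured - nominal
Deviation = 1524.0 - 1520
Deviation = 4.0 mm

4.0


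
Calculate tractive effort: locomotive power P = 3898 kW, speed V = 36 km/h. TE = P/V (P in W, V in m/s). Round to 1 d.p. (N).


Convert: P = 3898 kW = 3898000 W
V = 36 / 3.6 = 10.0 m/s
TE = 3898000 / 10.0
TE = 389800.0 N

389800.0


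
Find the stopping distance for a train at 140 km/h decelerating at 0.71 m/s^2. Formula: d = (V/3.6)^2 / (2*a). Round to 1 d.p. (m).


Convert speed: V = 140 / 3.6 = 38.8889 m/s
V^2 = 1512.3457
d = 1512.3457 / (2 * 0.71)
d = 1512.3457 / 1.42
d = 1065.0 m

1065.0


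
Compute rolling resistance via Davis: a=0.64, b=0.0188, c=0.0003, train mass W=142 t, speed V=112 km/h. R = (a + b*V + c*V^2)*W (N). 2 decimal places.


b*V = 0.0188 * 112 = 2.1056
c*V^2 = 0.0003 * 12544 = 3.7632
R_per_t = 0.64 + 2.1056 + 3.7632 = 6.5088 N/t
R_total = 6.5088 * 142 = 924.25 N

924.25


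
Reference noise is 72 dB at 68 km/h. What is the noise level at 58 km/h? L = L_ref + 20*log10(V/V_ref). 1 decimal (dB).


V/V_ref = 58 / 68 = 0.852941
log10(0.852941) = -0.069081
20 * -0.069081 = -1.3816
L = 72 + -1.3816 = 70.6 dB

70.6


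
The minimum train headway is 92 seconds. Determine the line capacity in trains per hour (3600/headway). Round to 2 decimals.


Capacity = 3600 / headway
Capacity = 3600 / 92
Capacity = 39.13 trains/hour

39.13


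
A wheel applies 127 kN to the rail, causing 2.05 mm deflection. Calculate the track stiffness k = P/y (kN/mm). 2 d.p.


Track stiffness k = P / y
k = 127 / 2.05
k = 61.95 kN/mm

61.95


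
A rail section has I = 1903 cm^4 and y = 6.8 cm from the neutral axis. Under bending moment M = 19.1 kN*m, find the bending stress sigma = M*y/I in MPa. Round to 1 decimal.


Convert units:
M = 19.1 kN*m = 19100000 N*mm
y = 6.8 cm = 68 mm
I = 1903 cm^4 = 19030000 mm^4
sigma = 19100000 * 68 / 19030000
sigma = 68.3 MPa

68.3


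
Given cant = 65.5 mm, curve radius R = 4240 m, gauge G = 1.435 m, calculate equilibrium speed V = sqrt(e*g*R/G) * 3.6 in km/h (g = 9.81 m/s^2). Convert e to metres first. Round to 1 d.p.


Convert cant: e = 65.5 mm = 0.0655 m
V_ms = sqrt(0.0655 * 9.81 * 4240 / 1.435)
V_ms = sqrt(1898.559721) = 43.5725 m/s
V = 43.5725 * 3.6 = 156.9 km/h

156.9


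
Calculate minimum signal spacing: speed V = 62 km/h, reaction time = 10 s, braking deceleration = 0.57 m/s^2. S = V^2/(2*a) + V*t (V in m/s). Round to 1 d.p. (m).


V = 62 / 3.6 = 17.2222 m/s
Braking distance = 17.2222^2 / (2*0.57) = 260.1798 m
Sighting distance = 17.2222 * 10 = 172.2222 m
S = 260.1798 + 172.2222 = 432.4 m

432.4


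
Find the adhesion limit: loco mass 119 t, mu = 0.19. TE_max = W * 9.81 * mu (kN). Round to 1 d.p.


TE_max = W * g * mu
TE_max = 119 * 9.81 * 0.19
TE_max = 1167.39 * 0.19
TE_max = 221.8 kN

221.8


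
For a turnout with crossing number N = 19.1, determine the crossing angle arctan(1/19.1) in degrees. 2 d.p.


1/N = 1/19.1 = 0.052356
angle = arctan(0.052356) = 0.052308 rad
angle = 0.052308 * 180/pi = 3.00 degrees

3.00


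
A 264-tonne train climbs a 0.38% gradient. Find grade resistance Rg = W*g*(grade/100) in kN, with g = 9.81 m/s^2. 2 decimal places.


Rg = W * 9.81 * grade / 100
Rg = 264 * 9.81 * 0.38 / 100
Rg = 2589.84 * 0.0038
Rg = 9.84 kN

9.84


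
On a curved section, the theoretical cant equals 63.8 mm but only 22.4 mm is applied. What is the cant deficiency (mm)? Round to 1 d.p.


Cant deficiency = equilibrium cant - actual cant
CD = 63.8 - 22.4
CD = 41.4 mm

41.4


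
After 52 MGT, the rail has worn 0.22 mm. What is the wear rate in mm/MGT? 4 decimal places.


Wear rate = total wear / cumulative tonnage
Rate = 0.22 / 52
Rate = 0.0042 mm/MGT

0.0042


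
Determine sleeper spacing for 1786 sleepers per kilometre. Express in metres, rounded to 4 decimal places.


Spacing = 1000 m / number of sleepers
Spacing = 1000 / 1786
Spacing = 0.5599 m

0.5599


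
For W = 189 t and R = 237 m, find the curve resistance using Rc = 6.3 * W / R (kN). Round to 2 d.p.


Rc = 6.3 * W / R
Rc = 6.3 * 189 / 237
Rc = 1190.7 / 237
Rc = 5.02 kN

5.02


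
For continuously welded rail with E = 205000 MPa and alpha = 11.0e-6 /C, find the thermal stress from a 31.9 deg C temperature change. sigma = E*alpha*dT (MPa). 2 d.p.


sigma = E * alpha * dT
sigma = 205000 * 11.0e-6 * 31.9
sigma = 2.255 * 31.9
sigma = 71.93 MPa

71.93


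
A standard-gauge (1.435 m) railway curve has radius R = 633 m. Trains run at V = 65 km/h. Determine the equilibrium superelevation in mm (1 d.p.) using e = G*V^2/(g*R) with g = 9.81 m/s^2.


Convert speed: V = 65 / 3.6 = 18.0556 m/s
Apply formula: e = 1.435 * 18.0556^2 / (9.81 * 633)
e = 1.435 * 326.0031 / 6209.73
e = 0.075336 m = 75.3 mm

75.3


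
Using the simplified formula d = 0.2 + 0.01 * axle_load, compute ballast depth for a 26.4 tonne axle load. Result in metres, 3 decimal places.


d = 0.2 + 0.01 * 26.4
d = 0.2 + 0.264
d = 0.464 m

0.464


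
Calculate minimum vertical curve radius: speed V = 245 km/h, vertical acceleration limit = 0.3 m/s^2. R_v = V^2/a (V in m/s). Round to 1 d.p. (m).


Convert speed: V = 245 / 3.6 = 68.0556 m/s
V^2 = 4631.5586 m^2/s^2
R_v = 4631.5586 / 0.3
R_v = 15438.5 m

15438.5


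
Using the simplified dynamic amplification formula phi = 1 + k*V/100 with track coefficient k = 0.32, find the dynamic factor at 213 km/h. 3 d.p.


phi = 1 + k * V / 100
phi = 1 + 0.32 * 213 / 100
phi = 1 + 0.6816
phi = 1.682

1.682


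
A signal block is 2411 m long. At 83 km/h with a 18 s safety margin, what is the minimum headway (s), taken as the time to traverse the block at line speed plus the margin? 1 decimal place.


V = 83 / 3.6 = 23.0556 m/s
Block traversal time = 2411 / 23.0556 = 104.5735 s
Headway = 104.5735 + 18
Headway = 122.6 s

122.6


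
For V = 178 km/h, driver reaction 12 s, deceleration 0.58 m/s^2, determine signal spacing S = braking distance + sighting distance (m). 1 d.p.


V = 178 / 3.6 = 49.4444 m/s
Braking distance = 49.4444^2 / (2*0.58) = 2107.5458 m
Sighting distance = 49.4444 * 12 = 593.3333 m
S = 2107.5458 + 593.3333 = 2700.9 m

2700.9


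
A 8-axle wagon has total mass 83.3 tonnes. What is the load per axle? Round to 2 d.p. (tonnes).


Load per axle = total weight / number of axles
Load = 83.3 / 8
Load = 10.41 tonnes

10.41


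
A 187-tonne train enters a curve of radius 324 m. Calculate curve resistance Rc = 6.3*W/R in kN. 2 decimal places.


Rc = 6.3 * W / R
Rc = 6.3 * 187 / 324
Rc = 1178.1 / 324
Rc = 3.64 kN

3.64


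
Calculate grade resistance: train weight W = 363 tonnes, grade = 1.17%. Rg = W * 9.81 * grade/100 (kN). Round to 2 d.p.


Rg = W * 9.81 * grade / 100
Rg = 363 * 9.81 * 1.17 / 100
Rg = 3561.03 * 0.0117
Rg = 41.66 kN

41.66


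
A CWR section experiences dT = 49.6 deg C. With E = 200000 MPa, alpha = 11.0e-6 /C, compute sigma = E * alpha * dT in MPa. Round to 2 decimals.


sigma = E * alpha * dT
sigma = 200000 * 11.0e-6 * 49.6
sigma = 2.2 * 49.6
sigma = 109.12 MPa

109.12


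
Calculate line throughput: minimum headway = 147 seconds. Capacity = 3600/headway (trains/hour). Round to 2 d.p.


Capacity = 3600 / headway
Capacity = 3600 / 147
Capacity = 24.49 trains/hour

24.49


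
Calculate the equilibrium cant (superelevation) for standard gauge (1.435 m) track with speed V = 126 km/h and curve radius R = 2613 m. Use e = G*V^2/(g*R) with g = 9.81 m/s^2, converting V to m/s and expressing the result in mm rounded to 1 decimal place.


Convert speed: V = 126 / 3.6 = 35.0 m/s
Apply formula: e = 1.435 * 35.0^2 / (9.81 * 2613)
e = 1.435 * 1225.0 / 25633.53
e = 0.068577 m = 68.6 mm

68.6


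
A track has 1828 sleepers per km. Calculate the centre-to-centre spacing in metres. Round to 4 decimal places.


Spacing = 1000 m / number of sleepers
Spacing = 1000 / 1828
Spacing = 0.5470 m

0.5470


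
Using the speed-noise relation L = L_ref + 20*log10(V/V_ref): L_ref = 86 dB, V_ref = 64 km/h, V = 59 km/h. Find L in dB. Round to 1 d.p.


V/V_ref = 59 / 64 = 0.921875
log10(0.921875) = -0.035328
20 * -0.035328 = -0.7066
L = 86 + -0.7066 = 85.3 dB

85.3


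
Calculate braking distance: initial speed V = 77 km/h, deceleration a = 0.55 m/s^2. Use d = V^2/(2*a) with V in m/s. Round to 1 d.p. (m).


Convert speed: V = 77 / 3.6 = 21.3889 m/s
V^2 = 457.4846
d = 457.4846 / (2 * 0.55)
d = 457.4846 / 1.1
d = 415.9 m

415.9


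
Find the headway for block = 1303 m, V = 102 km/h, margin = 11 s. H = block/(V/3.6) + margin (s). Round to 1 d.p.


V = 102 / 3.6 = 28.3333 m/s
Block traversal time = 1303 / 28.3333 = 45.9882 s
Headway = 45.9882 + 11
Headway = 57.0 s

57.0


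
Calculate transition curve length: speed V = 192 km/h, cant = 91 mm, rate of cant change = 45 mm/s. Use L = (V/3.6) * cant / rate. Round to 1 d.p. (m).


Convert speed: V = 192 / 3.6 = 53.3333 m/s
L = 53.3333 * 91 / 45
L = 4853.3333 / 45
L = 107.9 m

107.9


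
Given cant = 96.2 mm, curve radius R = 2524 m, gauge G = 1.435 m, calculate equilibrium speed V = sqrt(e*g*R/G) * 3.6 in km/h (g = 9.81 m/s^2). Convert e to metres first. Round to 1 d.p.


Convert cant: e = 96.2 mm = 0.0962 m
V_ms = sqrt(0.0962 * 9.81 * 2524 / 1.435)
V_ms = sqrt(1659.898486) = 40.7419 m/s
V = 40.7419 * 3.6 = 146.7 km/h

146.7


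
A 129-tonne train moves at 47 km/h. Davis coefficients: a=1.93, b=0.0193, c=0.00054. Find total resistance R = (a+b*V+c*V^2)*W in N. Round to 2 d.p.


b*V = 0.0193 * 47 = 0.9071
c*V^2 = 0.00054 * 2209 = 1.19286
R_per_t = 1.93 + 0.9071 + 1.19286 = 4.02996 N/t
R_total = 4.02996 * 129 = 519.86 N

519.86


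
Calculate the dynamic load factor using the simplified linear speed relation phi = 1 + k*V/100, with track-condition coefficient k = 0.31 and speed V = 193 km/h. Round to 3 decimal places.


phi = 1 + k * V / 100
phi = 1 + 0.31 * 193 / 100
phi = 1 + 0.5983
phi = 1.598

1.598


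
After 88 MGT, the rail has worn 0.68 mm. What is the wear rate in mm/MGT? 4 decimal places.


Wear rate = total wear / cumulative tonnage
Rate = 0.68 / 88
Rate = 0.0077 mm/MGT

0.0077


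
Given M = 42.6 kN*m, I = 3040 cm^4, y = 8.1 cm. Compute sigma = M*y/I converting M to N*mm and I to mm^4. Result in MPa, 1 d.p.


Convert units:
M = 42.6 kN*m = 42600000 N*mm
y = 8.1 cm = 81 mm
I = 3040 cm^4 = 30400000 mm^4
sigma = 42600000 * 81 / 30400000
sigma = 113.5 MPa

113.5


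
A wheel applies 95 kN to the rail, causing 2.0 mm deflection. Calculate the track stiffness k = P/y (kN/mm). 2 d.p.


Track stiffness k = P / y
k = 95 / 2.0
k = 47.50 kN/mm

47.50


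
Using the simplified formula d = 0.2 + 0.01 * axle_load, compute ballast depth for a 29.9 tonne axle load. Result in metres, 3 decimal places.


d = 0.2 + 0.01 * 29.9
d = 0.2 + 0.299
d = 0.499 m

0.499


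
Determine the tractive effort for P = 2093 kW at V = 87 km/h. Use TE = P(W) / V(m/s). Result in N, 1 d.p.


Convert: P = 2093 kW = 2093000 W
V = 87 / 3.6 = 24.1667 m/s
TE = 2093000 / 24.1667
TE = 86606.9 N

86606.9


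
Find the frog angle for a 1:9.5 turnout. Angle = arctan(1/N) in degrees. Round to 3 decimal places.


1/N = 1/9.5 = 0.105263
angle = arctan(0.105263) = 0.104877 rad
angle = 0.104877 * 180/pi = 6.009 degrees

6.009


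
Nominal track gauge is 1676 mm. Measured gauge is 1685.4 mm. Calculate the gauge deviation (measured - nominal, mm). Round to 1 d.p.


Deviation = measured - nominal
Deviation = 1685.4 - 1676
Deviation = 9.4 mm

9.4


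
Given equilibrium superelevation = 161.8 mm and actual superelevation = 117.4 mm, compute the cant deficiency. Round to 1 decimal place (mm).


Cant deficiency = equilibrium cant - actual cant
CD = 161.8 - 117.4
CD = 44.4 mm

44.4


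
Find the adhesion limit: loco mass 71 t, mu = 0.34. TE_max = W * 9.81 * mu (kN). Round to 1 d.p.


TE_max = W * g * mu
TE_max = 71 * 9.81 * 0.34
TE_max = 696.51 * 0.34
TE_max = 236.8 kN

236.8


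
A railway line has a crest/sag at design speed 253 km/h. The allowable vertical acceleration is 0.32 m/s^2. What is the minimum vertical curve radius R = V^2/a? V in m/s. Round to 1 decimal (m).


Convert speed: V = 253 / 3.6 = 70.2778 m/s
V^2 = 4938.966 m^2/s^2
R_v = 4938.966 / 0.32
R_v = 15434.3 m

15434.3


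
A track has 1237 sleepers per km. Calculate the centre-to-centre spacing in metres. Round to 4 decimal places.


Spacing = 1000 m / number of sleepers
Spacing = 1000 / 1237
Spacing = 0.8084 m

0.8084


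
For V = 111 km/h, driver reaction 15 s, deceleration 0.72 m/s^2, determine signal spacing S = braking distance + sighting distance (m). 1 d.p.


V = 111 / 3.6 = 30.8333 m/s
Braking distance = 30.8333^2 / (2*0.72) = 660.2045 m
Sighting distance = 30.8333 * 15 = 462.5 m
S = 660.2045 + 462.5 = 1122.7 m

1122.7


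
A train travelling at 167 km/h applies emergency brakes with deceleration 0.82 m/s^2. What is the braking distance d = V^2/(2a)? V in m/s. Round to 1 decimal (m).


Convert speed: V = 167 / 3.6 = 46.3889 m/s
V^2 = 2151.929
d = 2151.929 / (2 * 0.82)
d = 2151.929 / 1.64
d = 1312.2 m

1312.2


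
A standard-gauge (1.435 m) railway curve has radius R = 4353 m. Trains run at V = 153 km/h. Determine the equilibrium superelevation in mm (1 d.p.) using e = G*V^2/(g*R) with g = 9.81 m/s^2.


Convert speed: V = 153 / 3.6 = 42.5 m/s
Apply formula: e = 1.435 * 42.5^2 / (9.81 * 4353)
e = 1.435 * 1806.25 / 42702.93
e = 0.060698 m = 60.7 mm

60.7


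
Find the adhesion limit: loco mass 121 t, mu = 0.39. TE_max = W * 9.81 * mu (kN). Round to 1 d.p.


TE_max = W * g * mu
TE_max = 121 * 9.81 * 0.39
TE_max = 1187.01 * 0.39
TE_max = 462.9 kN

462.9


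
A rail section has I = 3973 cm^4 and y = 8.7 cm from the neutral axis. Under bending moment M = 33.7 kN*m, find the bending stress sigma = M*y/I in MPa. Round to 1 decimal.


Convert units:
M = 33.7 kN*m = 33700000 N*mm
y = 8.7 cm = 87 mm
I = 3973 cm^4 = 39730000 mm^4
sigma = 33700000 * 87 / 39730000
sigma = 73.8 MPa

73.8


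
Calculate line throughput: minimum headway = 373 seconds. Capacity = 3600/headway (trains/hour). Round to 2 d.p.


Capacity = 3600 / headway
Capacity = 3600 / 373
Capacity = 9.65 trains/hour

9.65


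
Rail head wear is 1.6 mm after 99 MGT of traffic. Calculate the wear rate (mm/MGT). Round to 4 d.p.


Wear rate = total wear / cumulative tonnage
Rate = 1.6 / 99
Rate = 0.0162 mm/MGT

0.0162


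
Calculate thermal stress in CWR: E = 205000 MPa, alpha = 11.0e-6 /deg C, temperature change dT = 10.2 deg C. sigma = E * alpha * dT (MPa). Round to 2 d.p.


sigma = E * alpha * dT
sigma = 205000 * 11.0e-6 * 10.2
sigma = 2.255 * 10.2
sigma = 23.00 MPa

23.00


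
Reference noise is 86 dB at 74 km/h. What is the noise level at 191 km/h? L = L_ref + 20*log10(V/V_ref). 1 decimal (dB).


V/V_ref = 191 / 74 = 2.581081
log10(2.581081) = 0.411802
20 * 0.411802 = 8.236
L = 86 + 8.236 = 94.2 dB

94.2


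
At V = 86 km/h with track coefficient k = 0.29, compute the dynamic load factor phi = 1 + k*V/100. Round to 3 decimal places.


phi = 1 + k * V / 100
phi = 1 + 0.29 * 86 / 100
phi = 1 + 0.2494
phi = 1.249

1.249


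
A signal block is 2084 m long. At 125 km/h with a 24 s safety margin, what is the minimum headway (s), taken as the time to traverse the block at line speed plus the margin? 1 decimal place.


V = 125 / 3.6 = 34.7222 m/s
Block traversal time = 2084 / 34.7222 = 60.0192 s
Headway = 60.0192 + 24
Headway = 84.0 s

84.0


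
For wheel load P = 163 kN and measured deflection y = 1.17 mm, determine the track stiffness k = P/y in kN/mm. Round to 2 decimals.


Track stiffness k = P / y
k = 163 / 1.17
k = 139.32 kN/mm

139.32


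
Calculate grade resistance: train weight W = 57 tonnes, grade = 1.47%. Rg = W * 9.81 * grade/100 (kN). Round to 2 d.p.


Rg = W * 9.81 * grade / 100
Rg = 57 * 9.81 * 1.47 / 100
Rg = 559.17 * 0.0147
Rg = 8.22 kN

8.22


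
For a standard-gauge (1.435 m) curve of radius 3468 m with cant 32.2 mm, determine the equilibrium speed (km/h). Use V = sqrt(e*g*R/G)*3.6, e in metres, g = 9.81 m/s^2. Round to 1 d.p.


Convert cant: e = 32.2 mm = 0.0322 m
V_ms = sqrt(0.0322 * 9.81 * 3468 / 1.435)
V_ms = sqrt(763.399844) = 27.6297 m/s
V = 27.6297 * 3.6 = 99.5 km/h

99.5


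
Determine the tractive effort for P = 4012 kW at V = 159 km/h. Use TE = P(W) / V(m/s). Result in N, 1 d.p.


Convert: P = 4012 kW = 4012000 W
V = 159 / 3.6 = 44.1667 m/s
TE = 4012000 / 44.1667
TE = 90837.7 N

90837.7


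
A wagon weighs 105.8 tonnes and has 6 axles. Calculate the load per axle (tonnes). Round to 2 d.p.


Load per axle = total weight / number of axles
Load = 105.8 / 6
Load = 17.63 tonnes

17.63


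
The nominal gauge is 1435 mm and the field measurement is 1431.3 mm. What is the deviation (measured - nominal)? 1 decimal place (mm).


Deviation = measured - nominal
Deviation = 1431.3 - 1435
Deviation = -3.7 mm

-3.7


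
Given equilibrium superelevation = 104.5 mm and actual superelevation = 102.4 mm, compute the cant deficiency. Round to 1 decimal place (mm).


Cant deficiency = equilibrium cant - actual cant
CD = 104.5 - 102.4
CD = 2.1 mm

2.1


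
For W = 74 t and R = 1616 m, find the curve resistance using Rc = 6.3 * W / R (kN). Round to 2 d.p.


Rc = 6.3 * W / R
Rc = 6.3 * 74 / 1616
Rc = 466.2 / 1616
Rc = 0.29 kN

0.29


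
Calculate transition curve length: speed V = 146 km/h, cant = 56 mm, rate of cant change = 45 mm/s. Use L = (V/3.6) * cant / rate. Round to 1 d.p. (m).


Convert speed: V = 146 / 3.6 = 40.5556 m/s
L = 40.5556 * 56 / 45
L = 2271.1111 / 45
L = 50.5 m

50.5


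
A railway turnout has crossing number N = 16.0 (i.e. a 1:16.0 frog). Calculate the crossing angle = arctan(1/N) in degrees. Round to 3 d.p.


1/N = 1/16.0 = 0.0625
angle = arctan(0.0625) = 0.062419 rad
angle = 0.062419 * 180/pi = 3.576 degrees

3.576


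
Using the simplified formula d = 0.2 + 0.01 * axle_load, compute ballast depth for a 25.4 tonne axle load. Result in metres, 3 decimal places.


d = 0.2 + 0.01 * 25.4
d = 0.2 + 0.254
d = 0.454 m

0.454


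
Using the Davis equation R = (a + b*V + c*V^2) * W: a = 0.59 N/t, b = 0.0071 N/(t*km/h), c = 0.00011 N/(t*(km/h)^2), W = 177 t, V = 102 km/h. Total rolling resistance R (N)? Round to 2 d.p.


b*V = 0.0071 * 102 = 0.7242
c*V^2 = 0.00011 * 10404 = 1.14444
R_per_t = 0.59 + 0.7242 + 1.14444 = 2.45864 N/t
R_total = 2.45864 * 177 = 435.18 N

435.18


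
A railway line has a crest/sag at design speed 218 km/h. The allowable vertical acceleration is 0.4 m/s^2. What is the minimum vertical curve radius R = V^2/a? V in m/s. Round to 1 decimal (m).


Convert speed: V = 218 / 3.6 = 60.5556 m/s
V^2 = 3666.9753 m^2/s^2
R_v = 3666.9753 / 0.4
R_v = 9167.4 m

9167.4


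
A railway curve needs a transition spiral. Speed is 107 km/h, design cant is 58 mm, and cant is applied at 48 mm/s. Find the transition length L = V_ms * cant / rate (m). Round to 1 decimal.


Convert speed: V = 107 / 3.6 = 29.7222 m/s
L = 29.7222 * 58 / 48
L = 1723.8889 / 48
L = 35.9 m

35.9


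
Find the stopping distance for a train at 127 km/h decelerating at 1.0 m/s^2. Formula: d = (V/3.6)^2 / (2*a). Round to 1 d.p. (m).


Convert speed: V = 127 / 3.6 = 35.2778 m/s
V^2 = 1244.5216
d = 1244.5216 / (2 * 1.0)
d = 1244.5216 / 2.0
d = 622.3 m

622.3


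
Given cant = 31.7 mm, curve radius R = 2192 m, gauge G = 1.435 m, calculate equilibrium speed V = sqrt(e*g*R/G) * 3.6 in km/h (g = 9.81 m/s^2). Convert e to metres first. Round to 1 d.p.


Convert cant: e = 31.7 mm = 0.0317 m
V_ms = sqrt(0.0317 * 9.81 * 2192 / 1.435)
V_ms = sqrt(475.025494) = 21.7951 m/s
V = 21.7951 * 3.6 = 78.5 km/h

78.5


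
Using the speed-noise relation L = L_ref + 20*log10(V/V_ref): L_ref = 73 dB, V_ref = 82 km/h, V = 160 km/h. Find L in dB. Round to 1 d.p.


V/V_ref = 160 / 82 = 1.95122
log10(1.95122) = 0.290306
20 * 0.290306 = 5.8061
L = 73 + 5.8061 = 78.8 dB

78.8


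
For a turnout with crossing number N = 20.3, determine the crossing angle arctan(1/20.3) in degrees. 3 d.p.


1/N = 1/20.3 = 0.049261
angle = arctan(0.049261) = 0.049221 rad
angle = 0.049221 * 180/pi = 2.820 degrees

2.820


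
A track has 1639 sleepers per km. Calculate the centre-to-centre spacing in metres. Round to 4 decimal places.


Spacing = 1000 m / number of sleepers
Spacing = 1000 / 1639
Spacing = 0.6101 m

0.6101


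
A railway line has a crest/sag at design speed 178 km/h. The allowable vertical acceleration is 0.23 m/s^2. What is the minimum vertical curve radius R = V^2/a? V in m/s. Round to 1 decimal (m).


Convert speed: V = 178 / 3.6 = 49.4444 m/s
V^2 = 2444.7531 m^2/s^2
R_v = 2444.7531 / 0.23
R_v = 10629.4 m

10629.4


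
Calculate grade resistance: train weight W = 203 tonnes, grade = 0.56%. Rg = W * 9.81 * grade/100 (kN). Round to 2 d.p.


Rg = W * 9.81 * grade / 100
Rg = 203 * 9.81 * 0.56 / 100
Rg = 1991.43 * 0.0056
Rg = 11.15 kN

11.15


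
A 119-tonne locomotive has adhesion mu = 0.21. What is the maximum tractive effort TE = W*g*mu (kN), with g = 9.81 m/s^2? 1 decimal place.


TE_max = W * g * mu
TE_max = 119 * 9.81 * 0.21
TE_max = 1167.39 * 0.21
TE_max = 245.2 kN

245.2


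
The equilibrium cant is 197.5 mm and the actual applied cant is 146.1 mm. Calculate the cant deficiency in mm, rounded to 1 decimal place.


Cant deficiency = equilibrium cant - actual cant
CD = 197.5 - 146.1
CD = 51.4 mm

51.4


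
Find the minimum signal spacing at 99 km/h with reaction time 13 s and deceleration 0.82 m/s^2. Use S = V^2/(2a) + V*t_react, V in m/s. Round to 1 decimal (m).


V = 99 / 3.6 = 27.5 m/s
Braking distance = 27.5^2 / (2*0.82) = 461.128 m
Sighting distance = 27.5 * 13 = 357.5 m
S = 461.128 + 357.5 = 818.6 m

818.6


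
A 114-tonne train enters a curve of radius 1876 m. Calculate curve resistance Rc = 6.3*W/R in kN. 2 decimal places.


Rc = 6.3 * W / R
Rc = 6.3 * 114 / 1876
Rc = 718.2 / 1876
Rc = 0.38 kN

0.38


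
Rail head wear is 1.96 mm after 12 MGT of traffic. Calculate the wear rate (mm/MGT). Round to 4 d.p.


Wear rate = total wear / cumulative tonnage
Rate = 1.96 / 12
Rate = 0.1633 mm/MGT

0.1633


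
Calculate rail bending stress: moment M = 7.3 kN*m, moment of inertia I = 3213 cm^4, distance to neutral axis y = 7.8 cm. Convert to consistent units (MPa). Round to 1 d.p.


Convert units:
M = 7.3 kN*m = 7300000 N*mm
y = 7.8 cm = 78 mm
I = 3213 cm^4 = 32130000 mm^4
sigma = 7300000 * 78 / 32130000
sigma = 17.7 MPa

17.7


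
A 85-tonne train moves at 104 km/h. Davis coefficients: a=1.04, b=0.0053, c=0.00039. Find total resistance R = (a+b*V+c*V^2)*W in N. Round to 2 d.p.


b*V = 0.0053 * 104 = 0.5512
c*V^2 = 0.00039 * 10816 = 4.21824
R_per_t = 1.04 + 0.5512 + 4.21824 = 5.80944 N/t
R_total = 5.80944 * 85 = 493.80 N

493.80
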